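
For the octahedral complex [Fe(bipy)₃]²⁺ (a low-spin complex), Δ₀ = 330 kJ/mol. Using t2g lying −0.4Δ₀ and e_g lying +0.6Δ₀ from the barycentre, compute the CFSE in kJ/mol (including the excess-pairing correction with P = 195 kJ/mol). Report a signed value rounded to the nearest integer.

bipy is neutral, so the +2 overall charge sits on Fe: oxidation state +2.
Fe²⁺: group 8, so d-count = 8 − 2 = 6.
Configuration: t2g^6 e_g^0.
CFSE(orbital) = 6×(-0.4Δ₀) + 0×(0.6Δ₀) = -2.4Δ₀; with Δ₀ = 330 kJ/mol that is -792 kJ/mol.
High-spin d⁶ would be t2g^4 e_g^2 with 1 pair; low-spin has 3, so 2 excess pairs cost +2P = +390 kJ/mol.
Net CFSE = -792 + 390 = -402 kJ/mol.

-402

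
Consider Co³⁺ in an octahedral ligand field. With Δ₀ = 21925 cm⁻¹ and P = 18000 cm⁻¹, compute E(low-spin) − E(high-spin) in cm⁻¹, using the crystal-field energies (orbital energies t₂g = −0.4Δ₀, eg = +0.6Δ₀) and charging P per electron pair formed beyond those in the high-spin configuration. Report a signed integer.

Co is in group 9, so Co³⁺ is d⁶ (9 − 3 = 6).
In the high-spin limit (t₂g⁴ eg²) the orbital term is -0.4Δ₀ = -8770 cm⁻¹, with no excess pairing.
Low-spin: t₂g⁶ eg⁰, orbital CFSE = -2.4Δ₀ = -52620 cm⁻¹; plus 2 excess pairs × P = +36000 cm⁻¹; total -16620 cm⁻¹.
The difference is -16620 − (-8770) = -7850 cm⁻¹, so low-spin lies lower.

-7850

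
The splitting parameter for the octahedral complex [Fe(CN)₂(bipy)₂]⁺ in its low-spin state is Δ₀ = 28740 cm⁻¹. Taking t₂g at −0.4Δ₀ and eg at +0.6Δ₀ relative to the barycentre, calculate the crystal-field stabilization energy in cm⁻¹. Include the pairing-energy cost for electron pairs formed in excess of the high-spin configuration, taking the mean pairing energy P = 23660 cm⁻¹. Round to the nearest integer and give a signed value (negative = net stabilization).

-10160

Ligand charges: 2×(-1) from CN⁻ and 2×(+0) from bipy sum to -2; with overall charge +1, Fe is +3.
Group 8 minus oxidation state +3 gives a d⁵ configuration for Fe³⁺.
Configuration: t₂g⁵ eg⁰.
CFSE(orbital) = 5×(-0.4Δ₀) + 0×(0.6Δ₀) = -2.0Δ₀; with Δ₀ = 28740 cm⁻¹ that is -57480 cm⁻¹.
High-spin d⁵ would be t₂g³ eg² with 0 pairs; low-spin has 2, so 2 excess pairs cost +2P = +47320 cm⁻¹.
Overall CFSE = -57480 + 47320 = -10160 cm⁻¹.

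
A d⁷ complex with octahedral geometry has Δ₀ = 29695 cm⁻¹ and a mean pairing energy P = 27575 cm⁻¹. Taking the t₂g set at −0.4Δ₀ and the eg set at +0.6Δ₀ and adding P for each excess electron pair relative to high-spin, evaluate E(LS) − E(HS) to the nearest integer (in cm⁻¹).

High-spin d⁷ fills as t₂g⁵ eg² with CFSE 5(−0.4) + 2(+0.6) = -0.8Δ₀ = -23756 cm⁻¹.
For low-spin the configuration is t₂g⁶ eg¹: orbital energy -1.8 × 29695 = -53451 cm⁻¹, and 1 additional pair relative to high-spin adds 27575 cm⁻¹, giving -25876 cm⁻¹.
Thus E(LS) − E(HS) = -2120 cm⁻¹.

-2120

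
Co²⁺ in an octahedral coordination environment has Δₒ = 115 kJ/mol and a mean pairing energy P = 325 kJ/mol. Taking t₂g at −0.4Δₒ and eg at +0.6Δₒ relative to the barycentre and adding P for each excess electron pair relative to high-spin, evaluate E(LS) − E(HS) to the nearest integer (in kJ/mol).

Co is in group 9, so Co²⁺ is d⁷ (9 − 2 = 7).
High-spin d⁷ fills as t₂g⁵ eg² with CFSE 5(−0.4) + 2(+0.6) = -0.8Δₒ = -92 kJ/mol.
Low-spin t₂g⁶ eg¹ gives -1.8Δₒ = -207 kJ/mol, but forming 1 extra pair costs 1P = 325 kJ/mol, so E(LS) = -207 + 325 = 118 kJ/mol.
E(LS) − E(HS) = 118 − (-92) = 210 kJ/mol.

210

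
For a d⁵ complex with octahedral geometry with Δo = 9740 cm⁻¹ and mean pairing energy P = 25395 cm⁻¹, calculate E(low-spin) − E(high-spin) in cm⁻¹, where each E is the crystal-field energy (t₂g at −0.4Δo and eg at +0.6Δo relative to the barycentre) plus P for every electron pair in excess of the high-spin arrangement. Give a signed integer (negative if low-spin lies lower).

High-spin: t₂g³ eg², CFSE = 0.0Δo = 0 cm⁻¹.
Low-spin t₂g⁵ eg⁰ gives -2.0Δo = -19480 cm⁻¹, but forming 2 extra pairs costs 2P = 50790 cm⁻¹, so E(LS) = -19480 + 50790 = 31310 cm⁻¹.
Thus E(LS) − E(HS) = 31310 cm⁻¹.

31310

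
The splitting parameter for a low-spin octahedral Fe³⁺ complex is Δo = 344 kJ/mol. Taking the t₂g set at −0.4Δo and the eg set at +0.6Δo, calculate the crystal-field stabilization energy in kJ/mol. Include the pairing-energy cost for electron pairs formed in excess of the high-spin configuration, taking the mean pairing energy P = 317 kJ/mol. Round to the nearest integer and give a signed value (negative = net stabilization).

Fe³⁺: group 8, so d-count = 8 − 3 = 5.
Electron filling gives t₂g⁵ eg⁰.
CFSE(orbital) = 5×(-0.4Δo) + 0×(0.6Δo) = -2.0Δo; with Δo = 344 kJ/mol that is -688 kJ/mol.
High-spin d⁵ would be t₂g³ eg² with 0 pairs; low-spin has 2, so 2 excess pairs cost +2P = +634 kJ/mol.
Combining: -688 + 634 = -54 kJ/mol.

-54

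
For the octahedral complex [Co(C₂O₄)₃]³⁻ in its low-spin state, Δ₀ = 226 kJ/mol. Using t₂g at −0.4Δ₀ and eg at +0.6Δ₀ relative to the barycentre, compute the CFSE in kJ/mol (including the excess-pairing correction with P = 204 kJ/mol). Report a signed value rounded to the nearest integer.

-134

Each C₂O₄²⁻ contributes -2; 3 × (-2) = -6. With overall charge -3, Co is in the +3 oxidation state.
Co sits in group 9; removing 3 electrons leaves Co³⁺ with 9 − 3 = 6 d electrons.
Electron filling gives t₂g⁶ eg⁰.
CFSE(orbital) = 6×(-0.4Δ₀) + 0×(0.6Δ₀) = -2.4Δ₀; with Δ₀ = 226 kJ/mol that is -542 kJ/mol.
Relative to high-spin t₂g⁴ eg² (1 paired), the low-spin configuration has 2 additional pairs, contributing +2 × 204 = +408 kJ/mol.
Combining: -542 + 408 = -134 kJ/mol.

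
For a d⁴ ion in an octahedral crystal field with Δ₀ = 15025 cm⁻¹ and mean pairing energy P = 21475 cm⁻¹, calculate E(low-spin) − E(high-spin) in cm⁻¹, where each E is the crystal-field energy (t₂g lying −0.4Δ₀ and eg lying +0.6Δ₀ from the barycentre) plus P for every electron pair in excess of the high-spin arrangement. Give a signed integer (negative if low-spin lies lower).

High-spin d⁴ fills as t₂g³ eg¹ with CFSE 3(−0.4) + 1(+0.6) = -0.6Δ₀ = -9015 cm⁻¹.
For low-spin the configuration is t₂g⁴ eg⁰: orbital energy -1.6 × 15025 = -24040 cm⁻¹, and 1 additional pair relative to high-spin adds 21475 cm⁻¹, giving -2565 cm⁻¹.
Thus E(LS) − E(HS) = 6450 cm⁻¹.

6450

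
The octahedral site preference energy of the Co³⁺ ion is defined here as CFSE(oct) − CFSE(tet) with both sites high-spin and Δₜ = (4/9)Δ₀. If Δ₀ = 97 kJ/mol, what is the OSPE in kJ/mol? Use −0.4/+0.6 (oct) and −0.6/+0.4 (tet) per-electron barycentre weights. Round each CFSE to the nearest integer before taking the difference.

Co is in group 9, so Co³⁺ is d⁶ (9 − 3 = 6).
Octahedral high-spin t₂g⁴ eg²: CFSE = -0.4 × 97 = -39 kJ/mol.
Tetrahedral: e³ t₂³, CFSE = 3(−0.6) + 3(+0.4) = -0.6Δₜ = -0.6 × (4/9) × 97 = -26 kJ/mol.
Subtracting, OSPE = -39 − (-26) = -13 kJ/mol.

-13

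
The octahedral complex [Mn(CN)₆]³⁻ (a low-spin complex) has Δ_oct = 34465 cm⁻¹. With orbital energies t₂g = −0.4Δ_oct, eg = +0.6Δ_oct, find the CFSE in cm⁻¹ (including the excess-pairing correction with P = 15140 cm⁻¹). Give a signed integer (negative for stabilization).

-40004

Each CN⁻ contributes -1; 6 × (-1) = -6. With overall charge -3, Mn is in the +3 oxidation state.
Mn³⁺: group 7, so d-count = 7 − 3 = 4.
Electron filling gives t₂g⁴ eg⁰.
The orbital stabilization is -1.6Δ_oct = -1.6 × 34465 = -55144 cm⁻¹.
Pairing penalty: 1 pair vs 0 in the high-spin reference → 1 extra × P = 15140 cm⁻¹.
Overall CFSE = -55144 + 15140 = -40004 cm⁻¹.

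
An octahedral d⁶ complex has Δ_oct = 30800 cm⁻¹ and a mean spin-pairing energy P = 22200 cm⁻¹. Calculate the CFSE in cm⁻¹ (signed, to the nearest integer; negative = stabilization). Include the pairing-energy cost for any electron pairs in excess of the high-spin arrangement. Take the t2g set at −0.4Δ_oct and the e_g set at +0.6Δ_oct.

-29520

Here Δ_oct > P (30800 > 22200), so the low-spin state is favoured.
Configuration: t2g^6 e_g^0.
Orbital CFSE = -2.4Δ_oct = -2.4 × 30800 = -73920 cm⁻¹.
Excess pairs vs high-spin: 3 − 1 = 2; pairing cost = +44400 cm⁻¹.
Net CFSE = -73920 + 44400 = -29520 cm⁻¹.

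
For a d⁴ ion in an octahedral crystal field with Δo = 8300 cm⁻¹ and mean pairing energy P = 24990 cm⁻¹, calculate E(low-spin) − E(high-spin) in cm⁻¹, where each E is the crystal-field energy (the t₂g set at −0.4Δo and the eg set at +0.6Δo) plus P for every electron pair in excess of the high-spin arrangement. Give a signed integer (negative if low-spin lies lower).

High-spin d⁴ fills as t₂g³ eg¹ with CFSE 3(−0.4) + 1(+0.6) = -0.6Δo = -4980 cm⁻¹.
Low-spin t₂g⁴ eg⁰ gives -1.6Δo = -13280 cm⁻¹, but forming 1 extra pair costs 1P = 24990 cm⁻¹, so E(LS) = -13280 + 24990 = 11710 cm⁻¹.
Thus E(LS) − E(HS) = 16690 cm⁻¹.

16690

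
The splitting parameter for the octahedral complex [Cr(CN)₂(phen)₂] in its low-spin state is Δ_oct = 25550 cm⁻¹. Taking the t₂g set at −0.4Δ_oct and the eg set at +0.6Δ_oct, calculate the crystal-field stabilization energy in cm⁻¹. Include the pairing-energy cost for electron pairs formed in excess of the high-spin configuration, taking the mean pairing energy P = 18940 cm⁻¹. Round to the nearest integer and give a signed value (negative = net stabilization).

Ligand charges: 2×(-1) from CN⁻ and 2×(+0) from phen sum to -2; with overall charge +0, Cr is +2.
Cr²⁺: group 6, so d-count = 6 − 2 = 4.
Configuration: t₂g⁴ eg⁰.
Orbital CFSE = 4(-0.4) + 0(0.6) = -1.6Δ_oct = -1.6 × 25550 = -40880 cm⁻¹.
Pairing penalty: 1 pair vs 0 in the high-spin reference → 1 extra × P = 18940 cm⁻¹.
Overall CFSE = -40880 + 18940 = -21940 cm⁻¹.

-21940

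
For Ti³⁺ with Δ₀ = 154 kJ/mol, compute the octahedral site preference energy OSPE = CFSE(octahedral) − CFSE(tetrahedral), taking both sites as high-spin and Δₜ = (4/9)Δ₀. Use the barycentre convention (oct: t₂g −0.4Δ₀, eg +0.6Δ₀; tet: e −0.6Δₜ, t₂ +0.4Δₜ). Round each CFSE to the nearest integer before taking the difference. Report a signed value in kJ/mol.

Group 4 minus oxidation state +3 gives a d¹ configuration for Ti³⁺.
Octahedral (high-spin): t₂g¹ eg⁰, CFSE = 1(−0.4) + 0(+0.6) = -0.4Δ₀ = -0.4 × 154 = -62 kJ/mol.
In a tetrahedral site the filling is e¹ t₂⁰: CFSE(tet) = -0.6Δₜ = -0.6 × (4/9)(154) = -41 kJ/mol.
Subtracting, OSPE = -62 − (-41) = -21 kJ/mol.

-21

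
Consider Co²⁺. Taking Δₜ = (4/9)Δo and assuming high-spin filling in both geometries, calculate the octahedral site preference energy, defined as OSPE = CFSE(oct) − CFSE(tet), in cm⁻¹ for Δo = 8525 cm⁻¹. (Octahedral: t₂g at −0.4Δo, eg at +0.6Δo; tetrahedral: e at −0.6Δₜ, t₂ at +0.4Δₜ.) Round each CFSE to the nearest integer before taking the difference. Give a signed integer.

-2273

Co sits in group 9; removing 2 electrons leaves Co²⁺ with 9 − 2 = 7 d electrons.
Octahedral (high-spin): t₂g⁵ eg², CFSE = 5(−0.4) + 2(+0.6) = -0.8Δo = -0.8 × 8525 = -6820 cm⁻¹.
Tetrahedral e⁴ t₂³ gives -1.2Δₜ = -1.2 × (4/9) × 8525 = -4547 cm⁻¹.
OSPE = CFSE(oct) − CFSE(tet) = -6820 − (-4547) = -2273 cm⁻¹.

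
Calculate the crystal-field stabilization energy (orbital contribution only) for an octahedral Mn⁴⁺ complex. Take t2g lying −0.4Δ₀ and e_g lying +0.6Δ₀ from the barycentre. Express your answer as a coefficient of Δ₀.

Mn is in group 7, so Mn⁴⁺ is d³ (7 − 4 = 3).
For octahedral d³ the high- and low-spin configurations coincide.
Configuration: t2g^3 e_g^0.
CFSE = 3(-0.4Δ₀) + 0(0.6Δ₀) = -1.2Δ₀ + 0.0Δ₀ = -1.2Δ₀.

-1.2 Δ₀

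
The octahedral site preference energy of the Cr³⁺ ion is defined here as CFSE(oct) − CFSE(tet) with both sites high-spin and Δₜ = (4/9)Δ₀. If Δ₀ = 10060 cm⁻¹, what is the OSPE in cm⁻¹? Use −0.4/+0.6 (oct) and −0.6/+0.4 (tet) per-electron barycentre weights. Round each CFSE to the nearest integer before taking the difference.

-8495

Cr sits in group 6; removing 3 electrons leaves Cr³⁺ with 6 − 3 = 3 d electrons.
In an octahedral site d³ (HS) is t₂g³ eg⁰, giving CFSE(oct) = -1.2Δ₀ = -12072 cm⁻¹.
Tetrahedral: e² t₂¹, CFSE = 2(−0.6) + 1(+0.4) = -0.8Δₜ = -0.8 × (4/9) × 10060 = -3577 cm⁻¹.
Subtracting, OSPE = -12072 − (-3577) = -8495 cm⁻¹.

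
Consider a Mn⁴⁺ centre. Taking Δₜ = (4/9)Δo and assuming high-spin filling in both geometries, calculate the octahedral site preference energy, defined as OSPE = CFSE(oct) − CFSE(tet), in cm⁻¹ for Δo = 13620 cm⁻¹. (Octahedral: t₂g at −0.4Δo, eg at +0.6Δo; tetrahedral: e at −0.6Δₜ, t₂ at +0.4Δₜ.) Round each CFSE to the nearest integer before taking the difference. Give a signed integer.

-11501

Mn is in group 7, so Mn⁴⁺ is d³ (7 − 4 = 3).
Octahedral (high-spin): t2g^3 e_g^0, CFSE = 3(−0.4) + 0(+0.6) = -1.2Δo = -1.2 × 13620 = -16344 cm⁻¹.
Tetrahedral: e^2 t2^1, CFSE = 2(−0.6) + 1(+0.4) = -0.8Δₜ = -0.8 × (4/9) × 13620 = -4843 cm⁻¹.
OSPE = CFSE(oct) − CFSE(tet) = -16344 − (-4843) = -11501 cm⁻¹.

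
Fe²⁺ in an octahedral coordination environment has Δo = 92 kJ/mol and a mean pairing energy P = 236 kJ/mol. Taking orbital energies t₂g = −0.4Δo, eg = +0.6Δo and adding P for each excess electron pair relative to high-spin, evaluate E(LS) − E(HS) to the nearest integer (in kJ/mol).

Fe is in group 8, so Fe²⁺ is d⁶ (8 − 2 = 6).
High-spin d⁶ fills as t₂g⁴ eg² with CFSE 4(−0.4) + 2(+0.6) = -0.4Δo = -37 kJ/mol.
Low-spin: t₂g⁶ eg⁰, orbital CFSE = -2.4Δo = -221 kJ/mol; plus 2 excess pairs × P = +472 kJ/mol; total 251 kJ/mol.
Thus E(LS) − E(HS) = 288 kJ/mol.

288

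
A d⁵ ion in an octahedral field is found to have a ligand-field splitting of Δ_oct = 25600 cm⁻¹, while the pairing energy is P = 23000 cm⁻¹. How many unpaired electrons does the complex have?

1

Δ_oct > P, so pairing is preferred: the ground state is low-spin.
Filling d⁵ accordingly: t2g^5 e_g^0.
Unpaired electrons: 1.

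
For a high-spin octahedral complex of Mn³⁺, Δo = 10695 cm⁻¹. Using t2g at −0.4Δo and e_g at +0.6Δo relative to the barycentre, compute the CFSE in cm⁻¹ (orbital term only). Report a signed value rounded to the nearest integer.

-6417

Mn sits in group 7; removing 3 electrons leaves Mn³⁺ with 7 − 3 = 4 d electrons.
Configuration: t2g^3 e_g^1.
CFSE(orbital) = 3×(-0.4Δo) + 1×(0.6Δo) = -0.6Δo; with Δo = 10695 cm⁻¹ that is -6417 cm⁻¹.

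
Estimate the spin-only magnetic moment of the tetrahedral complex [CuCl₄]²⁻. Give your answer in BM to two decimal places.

1.73 BM

Each Cl⁻ contributes -1; 4 × (-1) = -4. With overall charge -2, Cu is in the +2 oxidation state.
Group 11 minus oxidation state +2 gives a d⁹ configuration for Cu²⁺.
Tetrahedral splitting is small, so the complex is high-spin.
Configuration: e⁴ t₂⁵ → 1 unpaired electron.
μ(spin-only) = √[1(1+2)] = √3 ≈ 1.73 BM.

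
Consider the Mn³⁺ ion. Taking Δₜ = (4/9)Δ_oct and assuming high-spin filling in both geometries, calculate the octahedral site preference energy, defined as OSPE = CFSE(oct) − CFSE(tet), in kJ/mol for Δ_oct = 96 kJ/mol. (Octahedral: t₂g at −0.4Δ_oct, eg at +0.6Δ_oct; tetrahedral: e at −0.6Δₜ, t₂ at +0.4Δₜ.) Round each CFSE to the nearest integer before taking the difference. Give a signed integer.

-41

Mn sits in group 7; removing 3 electrons leaves Mn³⁺ with 7 − 3 = 4 d electrons.
Octahedral (high-spin): t₂g³ eg¹, CFSE = 3(−0.4) + 1(+0.6) = -0.6Δ_oct = -0.6 × 96 = -58 kJ/mol.
Tetrahedral: e² t₂², CFSE = 2(−0.6) + 2(+0.4) = -0.4Δₜ = -0.4 × (4/9) × 96 = -17 kJ/mol.
OSPE = -58 − (-17) = -41 kJ/mol.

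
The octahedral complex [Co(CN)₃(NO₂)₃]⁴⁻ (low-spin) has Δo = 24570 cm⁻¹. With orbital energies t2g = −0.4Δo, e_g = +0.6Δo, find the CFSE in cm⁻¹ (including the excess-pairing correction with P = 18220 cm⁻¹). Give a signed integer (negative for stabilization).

Ligand charges: 3×(-1) from CN⁻ and 3×(-1) from NO₂⁻ sum to -6; with overall charge -4, Co is +2.
Group 9 minus oxidation state +2 gives a d⁷ configuration for Co²⁺.
The d⁷ electrons fill as t2g^6 e_g^1.
CFSE(orbital) = 6×(-0.4Δo) + 1×(0.6Δo) = -1.8Δo; with Δo = 24570 cm⁻¹ that is -44226 cm⁻¹.
Pairing penalty: 3 pairs vs 2 in the high-spin reference → 1 extra × P = 18220 cm⁻¹.
Combining: -44226 + 18220 = -26006 cm⁻¹.

-26006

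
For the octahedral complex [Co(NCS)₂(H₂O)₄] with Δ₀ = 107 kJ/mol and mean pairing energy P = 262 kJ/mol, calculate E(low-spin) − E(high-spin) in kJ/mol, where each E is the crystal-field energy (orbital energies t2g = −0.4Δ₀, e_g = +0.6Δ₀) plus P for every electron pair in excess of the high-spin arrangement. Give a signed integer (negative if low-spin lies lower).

155

Ligand charges: 2×(-1) from NCS⁻ and 4×(+0) from H₂O sum to -2; with overall charge +0, Co is +2.
Co²⁺: group 9, so d-count = 9 − 2 = 7.
High-spin: t2g^5 e_g^2, CFSE = -0.8Δ₀ = -86 kJ/mol.
Low-spin t2g^6 e_g^1 gives -1.8Δ₀ = -193 kJ/mol, but forming 1 extra pair costs 1P = 262 kJ/mol, so E(LS) = -193 + 262 = 69 kJ/mol.
Thus E(LS) − E(HS) = 155 kJ/mol.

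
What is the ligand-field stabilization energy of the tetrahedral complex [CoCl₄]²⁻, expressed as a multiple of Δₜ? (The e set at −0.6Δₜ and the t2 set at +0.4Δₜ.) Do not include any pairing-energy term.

Each Cl⁻ contributes -1; 4 × (-1) = -4. With overall charge -2, Co is in the +2 oxidation state.
Co sits in group 9; removing 2 electrons leaves Co²⁺ with 9 − 2 = 7 d electrons.
Tetrahedral splitting is small, so the complex is high-spin.
Configuration: e^4 t2^3.
CFSE = 4(-0.6Δₜ) + 3(0.4Δₜ) = -2.4Δₜ + 1.2Δₜ = -1.2Δₜ.

-1.2 Δₜ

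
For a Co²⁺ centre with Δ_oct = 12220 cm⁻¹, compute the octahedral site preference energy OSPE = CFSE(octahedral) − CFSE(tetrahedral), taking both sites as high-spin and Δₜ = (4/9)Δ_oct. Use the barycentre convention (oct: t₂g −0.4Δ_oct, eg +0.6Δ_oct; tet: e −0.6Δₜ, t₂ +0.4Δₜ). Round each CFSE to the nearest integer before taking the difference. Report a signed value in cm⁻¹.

-3259

Group 9 minus oxidation state +2 gives a d⁷ configuration for Co²⁺.
Octahedral (high-spin): t₂g⁵ eg², CFSE = 5(−0.4) + 2(+0.6) = -0.8Δ_oct = -0.8 × 12220 = -9776 cm⁻¹.
Tetrahedral e⁴ t₂³ gives -1.2Δₜ = -1.2 × (4/9) × 12220 = -6517 cm⁻¹.
OSPE = -9776 − (-6517) = -3259 cm⁻¹.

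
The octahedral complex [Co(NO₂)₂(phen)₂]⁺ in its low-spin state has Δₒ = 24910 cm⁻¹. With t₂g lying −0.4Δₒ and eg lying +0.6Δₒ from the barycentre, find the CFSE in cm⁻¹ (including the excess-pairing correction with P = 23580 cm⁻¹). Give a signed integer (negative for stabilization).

Ligand charges: 2×(-1) from NO₂⁻ and 2×(+0) from phen sum to -2; with overall charge +1, Co is +3.
Co sits in group 9; removing 3 electrons leaves Co³⁺ with 9 − 3 = 6 d electrons.
The d⁶ electrons fill as t₂g⁶ eg⁰.
Orbital CFSE = 6(-0.4) + 0(0.6) = -2.4Δₒ = -2.4 × 24910 = -59784 cm⁻¹.
High-spin d⁶ would be t₂g⁴ eg² with 1 pair; low-spin has 3, so 2 excess pairs cost +2P = +47160 cm⁻¹.
Net CFSE = -59784 + 47160 = -12624 cm⁻¹.

-12624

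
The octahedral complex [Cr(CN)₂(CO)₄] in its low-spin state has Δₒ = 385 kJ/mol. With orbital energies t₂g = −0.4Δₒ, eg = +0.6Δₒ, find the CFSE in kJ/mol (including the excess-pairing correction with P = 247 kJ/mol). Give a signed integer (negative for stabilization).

Ligand charges: 2×(-1) from CN⁻ and 4×(+0) from CO sum to -2; with overall charge +0, Cr is +2.
Group 6 minus oxidation state +2 gives a d⁴ configuration for Cr²⁺.
Configuration: t₂g⁴ eg⁰.
CFSE(orbital) = 4×(-0.4Δₒ) + 0×(0.6Δₒ) = -1.6Δₒ; with Δₒ = 385 kJ/mol that is -616 kJ/mol.
High-spin d⁴ would be t₂g³ eg¹ with 0 pairs; low-spin has 1, so 1 excess pair costs +1P = +247 kJ/mol.
Overall CFSE = -616 + 247 = -369 kJ/mol.

-369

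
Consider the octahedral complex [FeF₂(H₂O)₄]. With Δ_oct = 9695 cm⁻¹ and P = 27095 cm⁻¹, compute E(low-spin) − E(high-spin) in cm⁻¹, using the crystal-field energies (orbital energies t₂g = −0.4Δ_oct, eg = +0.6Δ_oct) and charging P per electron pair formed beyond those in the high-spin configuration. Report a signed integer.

34800

Ligand charges: 2×(-1) from F⁻ and 4×(+0) from H₂O sum to -2; with overall charge +0, Fe is +2.
Group 8 minus oxidation state +2 gives a d⁶ configuration for Fe²⁺.
High-spin: t₂g⁴ eg², CFSE = -0.4Δ_oct = -3878 cm⁻¹.
Low-spin t₂g⁶ eg⁰ gives -2.4Δ_oct = -23268 cm⁻¹, but forming 2 extra pairs costs 2P = 54190 cm⁻¹, so E(LS) = -23268 + 54190 = 30922 cm⁻¹.
E(LS) − E(HS) = 30922 − (-3878) = 34800 cm⁻¹.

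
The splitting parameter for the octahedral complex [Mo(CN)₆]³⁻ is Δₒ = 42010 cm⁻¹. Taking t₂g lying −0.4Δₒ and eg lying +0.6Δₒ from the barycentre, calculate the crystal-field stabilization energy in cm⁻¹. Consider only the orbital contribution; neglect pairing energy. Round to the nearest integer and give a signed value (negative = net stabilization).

Each CN⁻ contributes -1; 6 × (-1) = -6. With overall charge -3, Mo is in the +3 oxidation state.
Mo is in group 6, so Mo³⁺ is d³ (6 − 3 = 3).
For octahedral d³ the high- and low-spin configurations coincide.
The d³ electrons fill as t₂g³ eg⁰.
The orbital stabilization is -1.2Δₒ = -1.2 × 42010 = -50412 cm⁻¹.

-50412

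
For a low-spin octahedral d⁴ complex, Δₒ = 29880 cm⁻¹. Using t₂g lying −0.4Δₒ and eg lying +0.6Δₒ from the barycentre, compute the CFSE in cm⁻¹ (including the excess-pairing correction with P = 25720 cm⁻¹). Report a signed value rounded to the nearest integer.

-22088

The d⁴ electrons fill as t₂g⁴ eg⁰.
Orbital CFSE = 4(-0.4) + 0(0.6) = -1.6Δₒ = -1.6 × 29880 = -47808 cm⁻¹.
High-spin d⁴ would be t₂g³ eg¹ with 0 pairs; low-spin has 1, so 1 excess pair costs +1P = +25720 cm⁻¹.
Combining: -47808 + 25720 = -22088 cm⁻¹.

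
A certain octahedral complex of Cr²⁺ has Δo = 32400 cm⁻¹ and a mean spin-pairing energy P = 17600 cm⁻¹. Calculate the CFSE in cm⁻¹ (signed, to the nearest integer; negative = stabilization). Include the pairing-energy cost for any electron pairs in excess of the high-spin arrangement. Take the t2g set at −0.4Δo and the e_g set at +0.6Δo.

Cr is in group 6, so Cr²⁺ is d⁴ (6 − 2 = 4).
Since Δo = 32400 cm⁻¹ > P = 17600 cm⁻¹, the complex adopts the low-spin configuration.
Configuration: t2g^4 e_g^0.
Orbital CFSE = -1.6Δo = -1.6 × 32400 = -51840 cm⁻¹.
Excess pairs vs high-spin: 1 − 0 = 1; pairing cost = +17600 cm⁻¹.
Net CFSE = -51840 + 17600 = -34240 cm⁻¹.

-34240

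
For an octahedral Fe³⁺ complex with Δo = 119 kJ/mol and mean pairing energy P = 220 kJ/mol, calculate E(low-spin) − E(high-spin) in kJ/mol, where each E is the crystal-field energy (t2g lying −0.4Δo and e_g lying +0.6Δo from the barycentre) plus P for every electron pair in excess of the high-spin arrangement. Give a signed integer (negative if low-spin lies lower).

Fe sits in group 8; removing 3 electrons leaves Fe³⁺ with 8 − 3 = 5 d electrons.
In the high-spin limit (t2g^3 e_g^2) the orbital term is 0.0Δo = 0 kJ/mol, with no excess pairing.
Low-spin: t2g^5 e_g^0, orbital CFSE = -2.0Δo = -238 kJ/mol; plus 2 excess pairs × P = +440 kJ/mol; total 202 kJ/mol.
Thus E(LS) − E(HS) = 202 kJ/mol.

202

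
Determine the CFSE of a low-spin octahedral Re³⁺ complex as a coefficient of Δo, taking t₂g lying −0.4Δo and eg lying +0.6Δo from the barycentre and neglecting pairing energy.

-1.6 Δo

Group 7 minus oxidation state +3 gives a d⁴ configuration for Re³⁺.
Configuration: t₂g⁴ eg⁰.
CFSE = 4(-0.4Δo) + 0(0.6Δo) = -1.6Δo + 0.0Δo = -1.6Δo.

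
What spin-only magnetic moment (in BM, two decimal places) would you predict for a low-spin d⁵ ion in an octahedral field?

Configuration: t2g^5 e_g^0 → 1 unpaired electron.
μ(spin-only) = √[1(1+2)] = √3 ≈ 1.73 BM.

1.73 BM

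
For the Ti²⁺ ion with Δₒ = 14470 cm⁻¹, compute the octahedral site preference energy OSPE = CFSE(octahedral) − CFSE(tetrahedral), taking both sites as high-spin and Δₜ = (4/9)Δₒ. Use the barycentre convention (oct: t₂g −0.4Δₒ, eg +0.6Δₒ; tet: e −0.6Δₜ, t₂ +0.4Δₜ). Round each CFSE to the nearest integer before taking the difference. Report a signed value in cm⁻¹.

-3859

Ti sits in group 4; removing 2 electrons leaves Ti²⁺ with 4 − 2 = 2 d electrons.
Octahedral (high-spin): t2g^2 e_g^0, CFSE = 2(−0.4) + 0(+0.6) = -0.8Δₒ = -0.8 × 14470 = -11576 cm⁻¹.
In a tetrahedral site the filling is e^2 t2^0: CFSE(tet) = -1.2Δₜ = -1.2 × (4/9)(14470) = -7717 cm⁻¹.
Subtracting, OSPE = -11576 − (-7717) = -3859 cm⁻¹.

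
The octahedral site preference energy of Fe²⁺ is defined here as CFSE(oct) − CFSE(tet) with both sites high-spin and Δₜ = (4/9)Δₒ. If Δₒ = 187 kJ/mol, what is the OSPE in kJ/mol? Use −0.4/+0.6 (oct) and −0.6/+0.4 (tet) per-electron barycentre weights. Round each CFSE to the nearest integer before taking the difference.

-25

Fe sits in group 8; removing 2 electrons leaves Fe²⁺ with 8 − 2 = 6 d electrons.
Octahedral (high-spin): t₂g⁴ eg², CFSE = 4(−0.4) + 2(+0.6) = -0.4Δₒ = -0.4 × 187 = -75 kJ/mol.
Tetrahedral: e³ t₂³, CFSE = 3(−0.6) + 3(+0.4) = -0.6Δₜ = -0.6 × (4/9) × 187 = -50 kJ/mol.
Subtracting, OSPE = -75 − (-50) = -25 kJ/mol.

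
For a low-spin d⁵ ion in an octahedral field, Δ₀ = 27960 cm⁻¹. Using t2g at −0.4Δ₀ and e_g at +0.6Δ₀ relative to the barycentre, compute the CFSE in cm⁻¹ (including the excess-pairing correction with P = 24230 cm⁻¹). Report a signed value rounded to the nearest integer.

The d⁵ electrons fill as t2g^5 e_g^0.
The orbital stabilization is -2.0Δ₀ = -2.0 × 27960 = -55920 cm⁻¹.
Pairing penalty: 2 pairs vs 0 in the high-spin reference → 2 extra × P = 48460 cm⁻¹.
Combining: -55920 + 48460 = -7460 cm⁻¹.

-7460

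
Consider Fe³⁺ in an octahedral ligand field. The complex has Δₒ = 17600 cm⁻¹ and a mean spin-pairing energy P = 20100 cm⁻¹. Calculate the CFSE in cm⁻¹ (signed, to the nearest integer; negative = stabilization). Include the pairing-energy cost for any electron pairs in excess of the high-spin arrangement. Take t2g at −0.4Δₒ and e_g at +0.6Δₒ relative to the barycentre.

Fe sits in group 8; removing 3 electrons leaves Fe³⁺ with 8 − 3 = 5 d electrons.
Δₒ < P, so pairing is avoided: the ground state is high-spin.
Filling d⁵ accordingly: t2g^3 e_g^2.
Orbital CFSE = 0.0Δₒ = 0.0 × 17600 = 0 cm⁻¹.
High-spin has no excess pairs, so no pairing correction applies.

0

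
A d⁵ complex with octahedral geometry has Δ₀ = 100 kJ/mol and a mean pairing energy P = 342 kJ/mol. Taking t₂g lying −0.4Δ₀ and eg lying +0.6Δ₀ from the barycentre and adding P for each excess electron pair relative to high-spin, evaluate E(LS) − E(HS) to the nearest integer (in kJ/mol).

High-spin: t₂g³ eg², CFSE = 0.0Δ₀ = 0 kJ/mol.
For low-spin the configuration is t₂g⁵ eg⁰: orbital energy -2.0 × 100 = -200 kJ/mol, and 2 additional pairs relative to high-spin add 684 kJ/mol, giving 484 kJ/mol.
Thus E(LS) − E(HS) = 484 kJ/mol.

484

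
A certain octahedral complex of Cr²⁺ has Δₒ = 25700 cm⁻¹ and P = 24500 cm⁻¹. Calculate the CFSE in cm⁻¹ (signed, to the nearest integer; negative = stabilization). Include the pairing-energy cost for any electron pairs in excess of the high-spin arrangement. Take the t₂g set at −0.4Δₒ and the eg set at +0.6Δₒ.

Group 6 minus oxidation state +2 gives a d⁴ configuration for Cr²⁺.
Here Δₒ > P (25700 > 24500), so the low-spin state is favoured.
Filling d⁴ accordingly: t₂g⁴ eg⁰.
Orbital CFSE = -1.6Δₒ = -1.6 × 25700 = -41120 cm⁻¹.
Excess pairs vs high-spin: 1 − 0 = 1; pairing cost = +24500 cm⁻¹.
Net CFSE = -41120 + 24500 = -16620 cm⁻¹.

-16620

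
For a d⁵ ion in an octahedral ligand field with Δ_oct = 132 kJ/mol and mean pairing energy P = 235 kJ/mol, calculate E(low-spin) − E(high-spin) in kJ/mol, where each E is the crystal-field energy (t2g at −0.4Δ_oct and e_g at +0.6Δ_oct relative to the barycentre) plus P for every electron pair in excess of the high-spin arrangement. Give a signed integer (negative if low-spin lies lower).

206

In the high-spin limit (t2g^3 e_g^2) the orbital term is 0.0Δ_oct = 0 kJ/mol, with no excess pairing.
For low-spin the configuration is t2g^5 e_g^0: orbital energy -2.0 × 132 = -264 kJ/mol, and 2 additional pairs relative to high-spin add 470 kJ/mol, giving 206 kJ/mol.
Thus E(LS) − E(HS) = 206 kJ/mol.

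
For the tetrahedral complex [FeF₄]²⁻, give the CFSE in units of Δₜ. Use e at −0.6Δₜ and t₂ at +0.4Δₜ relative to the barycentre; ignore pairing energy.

Each F⁻ contributes -1; 4 × (-1) = -4. With overall charge -2, Fe is in the +2 oxidation state.
Fe²⁺: group 8, so d-count = 8 − 2 = 6.
With tetrahedral geometry the complex is necessarily high-spin.
Configuration: e³ t₂³.
CFSE = 3(-0.6Δₜ) + 3(0.4Δₜ) = -1.8Δₜ + 1.2Δₜ = -0.6Δₜ.

-0.6 Δₜ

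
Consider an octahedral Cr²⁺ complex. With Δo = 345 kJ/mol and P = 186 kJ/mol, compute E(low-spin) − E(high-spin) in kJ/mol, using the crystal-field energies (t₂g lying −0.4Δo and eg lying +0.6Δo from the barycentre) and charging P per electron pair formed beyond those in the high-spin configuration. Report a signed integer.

-159

Group 6 minus oxidation state +2 gives a d⁴ configuration for Cr²⁺.
In the high-spin limit (t₂g³ eg¹) the orbital term is -0.6Δo = -207 kJ/mol, with no excess pairing.
For low-spin the configuration is t₂g⁴ eg⁰: orbital energy -1.6 × 345 = -552 kJ/mol, and 1 additional pair relative to high-spin adds 186 kJ/mol, giving -366 kJ/mol.
Thus E(LS) − E(HS) = -159 kJ/mol.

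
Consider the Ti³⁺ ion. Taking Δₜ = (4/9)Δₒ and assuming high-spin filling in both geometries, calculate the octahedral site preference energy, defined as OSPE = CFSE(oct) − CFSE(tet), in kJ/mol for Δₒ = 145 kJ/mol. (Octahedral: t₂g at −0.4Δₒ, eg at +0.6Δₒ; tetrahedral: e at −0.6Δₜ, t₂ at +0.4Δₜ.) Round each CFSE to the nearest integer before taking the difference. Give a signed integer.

-19

Group 4 minus oxidation state +3 gives a d¹ configuration for Ti³⁺.
Octahedral high-spin t₂g¹ eg⁰: CFSE = -0.4 × 145 = -58 kJ/mol.
Tetrahedral e¹ t₂⁰ gives -0.6Δₜ = -0.6 × (4/9) × 145 = -39 kJ/mol.
Subtracting, OSPE = -58 − (-39) = -19 kJ/mol.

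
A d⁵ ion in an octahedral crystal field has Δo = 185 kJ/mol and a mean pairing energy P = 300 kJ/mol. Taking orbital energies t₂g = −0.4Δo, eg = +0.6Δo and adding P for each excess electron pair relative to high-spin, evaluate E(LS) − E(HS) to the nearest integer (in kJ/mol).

230

High-spin d⁵ fills as t₂g³ eg² with CFSE 3(−0.4) + 2(+0.6) = 0.0Δo = 0 kJ/mol.
Low-spin: t₂g⁵ eg⁰, orbital CFSE = -2.0Δo = -370 kJ/mol; plus 2 excess pairs × P = +600 kJ/mol; total 230 kJ/mol.
The difference is 230 − (0) = 230 kJ/mol, so high-spin lies lower.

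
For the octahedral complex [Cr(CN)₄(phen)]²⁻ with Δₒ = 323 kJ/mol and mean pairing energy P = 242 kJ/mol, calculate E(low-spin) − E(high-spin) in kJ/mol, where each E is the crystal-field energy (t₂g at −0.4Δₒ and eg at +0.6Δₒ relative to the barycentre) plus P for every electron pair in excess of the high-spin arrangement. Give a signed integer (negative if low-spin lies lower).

Ligand charges: 4×(-1) from CN⁻ and 1×(+0) from phen sum to -4; with overall charge -2, Cr is +2.
Group 6 minus oxidation state +2 gives a d⁴ configuration for Cr²⁺.
In the high-spin limit (t₂g³ eg¹) the orbital term is -0.6Δₒ = -194 kJ/mol, with no excess pairing.
Low-spin: t₂g⁴ eg⁰, orbital CFSE = -1.6Δₒ = -517 kJ/mol; plus 1 excess pair × P = +242 kJ/mol; total -275 kJ/mol.
Thus E(LS) − E(HS) = -81 kJ/mol.

-81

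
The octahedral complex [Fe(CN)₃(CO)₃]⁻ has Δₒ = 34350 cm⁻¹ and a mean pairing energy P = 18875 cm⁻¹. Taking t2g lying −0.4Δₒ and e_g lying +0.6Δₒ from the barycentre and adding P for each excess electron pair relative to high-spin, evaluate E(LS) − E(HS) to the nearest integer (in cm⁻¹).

Ligand charges: 3×(-1) from CN⁻ and 3×(+0) from CO sum to -3; with overall charge -1, Fe is +2.
Fe²⁺: group 8, so d-count = 8 − 2 = 6.
High-spin d⁶ fills as t2g^4 e_g^2 with CFSE 4(−0.4) + 2(+0.6) = -0.4Δₒ = -13740 cm⁻¹.
Low-spin t2g^6 e_g^0 gives -2.4Δₒ = -82440 cm⁻¹, but forming 2 extra pairs costs 2P = 37750 cm⁻¹, so E(LS) = -82440 + 37750 = -44690 cm⁻¹.
Thus E(LS) − E(HS) = -30950 cm⁻¹.

-30950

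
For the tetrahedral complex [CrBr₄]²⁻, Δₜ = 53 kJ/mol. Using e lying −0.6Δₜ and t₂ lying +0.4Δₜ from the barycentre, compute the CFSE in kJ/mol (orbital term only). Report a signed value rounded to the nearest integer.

Each Br⁻ contributes -1; 4 × (-1) = -4. With overall charge -2, Cr is in the +2 oxidation state.
Group 6 minus oxidation state +2 gives a d⁴ configuration for Cr²⁺.
With tetrahedral geometry the complex is necessarily high-spin.
Electron filling gives e² t₂².
The orbital stabilization is -0.4Δₜ = -0.4 × 53 = -21 kJ/mol.

-21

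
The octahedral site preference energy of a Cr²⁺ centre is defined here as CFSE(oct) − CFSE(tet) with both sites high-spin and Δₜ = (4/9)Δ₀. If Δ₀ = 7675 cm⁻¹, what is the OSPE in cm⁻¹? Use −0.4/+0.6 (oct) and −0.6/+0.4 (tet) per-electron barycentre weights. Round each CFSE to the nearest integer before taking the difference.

Cr is in group 6, so Cr²⁺ is d⁴ (6 − 2 = 4).
Octahedral high-spin t₂g³ eg¹: CFSE = -0.6 × 7675 = -4605 cm⁻¹.
In a tetrahedral site the filling is e² t₂²: CFSE(tet) = -0.4Δₜ = -0.4 × (4/9)(7675) = -1364 cm⁻¹.
OSPE = -4605 − (-1364) = -3241 cm⁻¹.

-3241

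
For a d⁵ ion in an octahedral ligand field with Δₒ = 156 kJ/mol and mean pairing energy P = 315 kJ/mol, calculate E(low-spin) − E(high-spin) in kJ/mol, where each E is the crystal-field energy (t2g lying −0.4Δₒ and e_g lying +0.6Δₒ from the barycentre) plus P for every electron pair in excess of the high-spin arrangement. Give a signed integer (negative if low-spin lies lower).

High-spin: t2g^3 e_g^2, CFSE = 0.0Δₒ = 0 kJ/mol.
Low-spin t2g^5 e_g^0 gives -2.0Δₒ = -312 kJ/mol, but forming 2 extra pairs costs 2P = 630 kJ/mol, so E(LS) = -312 + 630 = 318 kJ/mol.
Thus E(LS) − E(HS) = 318 kJ/mol.

318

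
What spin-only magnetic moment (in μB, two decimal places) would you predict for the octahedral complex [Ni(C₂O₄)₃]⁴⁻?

2.83 μB

Each C₂O₄²⁻ contributes -2; 3 × (-2) = -6. With overall charge -4, Ni is in the +2 oxidation state.
Ni is in group 10, so Ni²⁺ is d⁸ (10 − 2 = 8).
Configuration: t₂g⁶ eg² → 2 unpaired electrons.
μ(spin-only) = √[2(2+2)] = √8 ≈ 2.83 μB.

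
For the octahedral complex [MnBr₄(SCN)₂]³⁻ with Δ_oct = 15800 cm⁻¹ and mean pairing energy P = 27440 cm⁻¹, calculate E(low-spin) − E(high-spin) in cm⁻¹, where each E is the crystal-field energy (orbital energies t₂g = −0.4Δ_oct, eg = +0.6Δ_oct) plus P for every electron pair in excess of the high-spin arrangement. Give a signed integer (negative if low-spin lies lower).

11640

Ligand charges: 4×(-1) from Br⁻ and 2×(-1) from SCN⁻ sum to -6; with overall charge -3, Mn is +3.
Mn is in group 7, so Mn³⁺ is d⁴ (7 − 3 = 4).
High-spin: t₂g³ eg¹, CFSE = -0.6Δ_oct = -9480 cm⁻¹.
Low-spin: t₂g⁴ eg⁰, orbital CFSE = -1.6Δ_oct = -25280 cm⁻¹; plus 1 excess pair × P = +27440 cm⁻¹; total 2160 cm⁻¹.
The difference is 2160 − (-9480) = 11640 cm⁻¹, so high-spin lies lower.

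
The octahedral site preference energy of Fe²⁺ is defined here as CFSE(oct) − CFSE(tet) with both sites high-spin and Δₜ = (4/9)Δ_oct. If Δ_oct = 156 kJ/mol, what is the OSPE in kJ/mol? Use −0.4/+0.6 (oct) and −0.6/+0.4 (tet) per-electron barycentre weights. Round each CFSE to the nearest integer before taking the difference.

-20

Fe sits in group 8; removing 2 electrons leaves Fe²⁺ with 8 − 2 = 6 d electrons.
Octahedral (high-spin): t₂g⁴ eg², CFSE = 4(−0.4) + 2(+0.6) = -0.4Δ_oct = -0.4 × 156 = -62 kJ/mol.
Tetrahedral: e³ t₂³, CFSE = 3(−0.6) + 3(+0.4) = -0.6Δₜ = -0.6 × (4/9) × 156 = -42 kJ/mol.
OSPE = CFSE(oct) − CFSE(tet) = -62 − (-42) = -20 kJ/mol.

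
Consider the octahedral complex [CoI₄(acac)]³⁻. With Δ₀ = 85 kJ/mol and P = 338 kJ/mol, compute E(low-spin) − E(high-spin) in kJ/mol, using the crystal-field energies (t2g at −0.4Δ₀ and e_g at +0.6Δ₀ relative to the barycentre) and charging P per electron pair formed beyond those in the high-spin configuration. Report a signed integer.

Ligand charges: 4×(-1) from I⁻ and 1×(-1) from acac⁻ sum to -5; with overall charge -3, Co is +2.
Group 9 minus oxidation state +2 gives a d⁷ configuration for Co²⁺.
High-spin: t2g^5 e_g^2, CFSE = -0.8Δ₀ = -68 kJ/mol.
Low-spin: t2g^6 e_g^1, orbital CFSE = -1.8Δ₀ = -153 kJ/mol; plus 1 excess pair × P = +338 kJ/mol; total 185 kJ/mol.
E(LS) − E(HS) = 185 − (-68) = 253 kJ/mol.

253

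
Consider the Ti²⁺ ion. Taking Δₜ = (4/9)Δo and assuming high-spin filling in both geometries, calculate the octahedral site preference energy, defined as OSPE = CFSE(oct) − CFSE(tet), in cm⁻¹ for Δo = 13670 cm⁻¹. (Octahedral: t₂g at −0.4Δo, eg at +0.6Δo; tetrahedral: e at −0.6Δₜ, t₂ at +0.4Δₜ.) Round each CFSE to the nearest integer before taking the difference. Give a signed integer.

-3645

Ti is in group 4, so Ti²⁺ is d² (4 − 2 = 2).
Octahedral (high-spin): t₂g² eg⁰, CFSE = 2(−0.4) + 0(+0.6) = -0.8Δo = -0.8 × 13670 = -10936 cm⁻¹.
In a tetrahedral site the filling is e² t₂⁰: CFSE(tet) = -1.2Δₜ = -1.2 × (4/9)(13670) = -7291 cm⁻¹.
OSPE = -10936 − (-7291) = -3645 cm⁻¹.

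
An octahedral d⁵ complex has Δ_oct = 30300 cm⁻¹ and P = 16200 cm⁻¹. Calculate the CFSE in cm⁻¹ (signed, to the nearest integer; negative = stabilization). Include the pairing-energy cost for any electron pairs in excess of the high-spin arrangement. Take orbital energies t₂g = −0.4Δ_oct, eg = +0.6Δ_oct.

-28200

Δ_oct > P, so pairing is preferred: the ground state is low-spin.
That gives t₂g⁵ eg⁰.
Orbital CFSE = -2.0Δ_oct = -2.0 × 30300 = -60600 cm⁻¹.
Excess pairs vs high-spin: 2 − 0 = 2; pairing cost = +32400 cm⁻¹.
Net CFSE = -60600 + 32400 = -28200 cm⁻¹.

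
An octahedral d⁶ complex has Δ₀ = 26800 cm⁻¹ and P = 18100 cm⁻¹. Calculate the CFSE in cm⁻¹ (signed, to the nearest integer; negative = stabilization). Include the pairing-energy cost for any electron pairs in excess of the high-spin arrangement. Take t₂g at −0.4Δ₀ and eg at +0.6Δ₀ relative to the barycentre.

-28120

With Δ₀ > P the complex is low-spin.
Filling d⁶ accordingly: t₂g⁶ eg⁰.
Orbital CFSE = -2.4Δ₀ = -2.4 × 26800 = -64320 cm⁻¹.
Excess pairs vs high-spin: 3 − 1 = 2; pairing cost = +36200 cm⁻¹.
Net CFSE = -64320 + 36200 = -28120 cm⁻¹.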